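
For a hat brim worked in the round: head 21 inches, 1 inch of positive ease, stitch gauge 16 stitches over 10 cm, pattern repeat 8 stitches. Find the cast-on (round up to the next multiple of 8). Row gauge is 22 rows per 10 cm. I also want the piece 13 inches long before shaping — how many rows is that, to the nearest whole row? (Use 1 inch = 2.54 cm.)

Cast on 96 stitches; work 73 rows.

Finished = 21 + 1 = 22 inches.
22 inches × 2.54 = 55.88 cm.
16/10 = 1.6 sts per cm; 55.88 × 1.6 = 89.41 sts.
Next multiple of 8 → 96.
13 inches = 33.02 cm; × 2.2 = 72.64 → 73 rows.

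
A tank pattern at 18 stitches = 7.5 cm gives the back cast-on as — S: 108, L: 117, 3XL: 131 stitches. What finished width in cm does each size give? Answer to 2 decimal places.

S 45.00 cm; L 48.75 cm; 3XL 54.58 cm.

18/7.5 = 2.4 sts per cm.
S: 108 / 2.4 = 45.000 → 45.00 cm.
L: 117 / 2.4 = 48.750 → 48.75 cm.
3XL: 131 / 2.4 = 54.583 → 54.58 cm.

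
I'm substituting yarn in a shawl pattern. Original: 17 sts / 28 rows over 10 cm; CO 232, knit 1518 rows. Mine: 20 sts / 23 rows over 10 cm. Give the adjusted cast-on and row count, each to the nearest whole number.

Cast on 273 stitches; work 1247 rows.

Stitches: 232 × 20/17 = 272.94 → 273.
Rows: 1518 × 23/28 = 1246.93 → 1247.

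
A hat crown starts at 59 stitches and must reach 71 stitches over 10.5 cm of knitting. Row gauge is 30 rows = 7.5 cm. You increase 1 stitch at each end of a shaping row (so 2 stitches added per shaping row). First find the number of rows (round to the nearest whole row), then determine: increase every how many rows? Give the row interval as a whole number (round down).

Increase every 7th row.

Rows = 10.5 × 4 = 42.0 → 42 rows.
Stitches to add: 12 → 6 shaping rows (at 2 st each).
42 / 6 = 7.00 → every 7 rows.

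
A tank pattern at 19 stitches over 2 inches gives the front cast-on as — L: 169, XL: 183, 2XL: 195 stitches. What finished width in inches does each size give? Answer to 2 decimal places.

19/2 = 9.5 sts per in.
L: 169 / 9.5 = 17.789 → 17.79 in.
XL: 183 / 9.5 = 19.263 → 19.26 in.
2XL: 195 / 9.5 = 20.526 → 20.53 in.

L 17.79 inches; XL 19.26 inches; 2XL 20.53 inches.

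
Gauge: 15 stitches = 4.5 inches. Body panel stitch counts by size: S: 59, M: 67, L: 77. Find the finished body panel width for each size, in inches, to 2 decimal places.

15/4.5 = 3.333 sts per in.
S: 59 / 3.333 = 17.700 → 17.70 in.
M: 67 / 3.333 = 20.100 → 20.10 in.
L: 77 / 3.333 = 23.100 → 23.10 in.

S 17.70 inches; M 20.10 inches; L 23.10 inches.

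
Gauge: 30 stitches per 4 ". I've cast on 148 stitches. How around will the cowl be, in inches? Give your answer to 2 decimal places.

30 stitches / 4 inch = 7.5 stitches per inch.
148 / 7.5 = 19.733 inches.

19.73 inches.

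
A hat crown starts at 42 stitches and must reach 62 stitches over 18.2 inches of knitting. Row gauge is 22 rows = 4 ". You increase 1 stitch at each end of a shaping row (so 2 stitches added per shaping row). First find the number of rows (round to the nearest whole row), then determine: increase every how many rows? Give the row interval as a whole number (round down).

Increase every 10th row.

Rows = 18.2 × 5.5 = 100.1 → 100 rows.
Stitches to add: 20 → 10 shaping rows (at 2 st each).
100 / 10 = 10.00 → every 10 rows.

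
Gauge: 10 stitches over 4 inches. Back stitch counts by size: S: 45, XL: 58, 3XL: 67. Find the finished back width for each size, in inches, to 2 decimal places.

S 18.00 inches; XL 23.20 inches; 3XL 26.80 inches.

10/4 = 2.5 sts per in.
S: 45 / 2.5 = 18.000 → 18.00 in.
XL: 58 / 2.5 = 23.200 → 23.20 in.
3XL: 67 / 2.5 = 26.800 → 26.80 in.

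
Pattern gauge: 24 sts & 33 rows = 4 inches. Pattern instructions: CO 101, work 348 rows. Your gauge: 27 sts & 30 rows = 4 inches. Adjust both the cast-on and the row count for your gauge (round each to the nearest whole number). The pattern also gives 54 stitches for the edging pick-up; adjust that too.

Stitches: 101 × 27/24 = 113.62 → 114.
Rows: 348 × 30/33 = 316.36 → 316.
edging pick-up: 54 × 27/24 = 60.75 → 61.

Cast on 114 stitches; work 316 rows; edging pick-up 61 stitches.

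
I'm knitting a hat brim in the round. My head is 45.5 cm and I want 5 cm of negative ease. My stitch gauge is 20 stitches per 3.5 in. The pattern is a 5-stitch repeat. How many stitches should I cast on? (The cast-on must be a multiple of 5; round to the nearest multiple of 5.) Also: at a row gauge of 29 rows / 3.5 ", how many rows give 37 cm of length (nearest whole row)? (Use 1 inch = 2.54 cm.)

Finished = 45.5 − 5 = 40.5 cm.
40.5 cm × 1/2.54 = 15.94 inches.
20/3.5 = 5.714 sts per in; 15.94 × 5.714 = 91.11 sts.
Nearest multiple of 5 → 90.
37 cm = 14.57 inches; × 8.286 = 120.70 → 121 rows.

Cast on 90 stitches; work 121 rows.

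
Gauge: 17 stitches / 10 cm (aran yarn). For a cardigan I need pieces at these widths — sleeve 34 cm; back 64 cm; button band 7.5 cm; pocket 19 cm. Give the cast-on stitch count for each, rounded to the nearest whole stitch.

sleeve 58; back 109; button band 13; pocket 32.

Rate = 17/10 = 1.7 sts per cm.
sleeve: 34 × 1.7 = 57.80 → 58.
back: 64 × 1.7 = 108.80 → 109.
button band: 7.5 × 1.7 = 12.75 → 13.
pocket: 19 × 1.7 = 32.30 → 32.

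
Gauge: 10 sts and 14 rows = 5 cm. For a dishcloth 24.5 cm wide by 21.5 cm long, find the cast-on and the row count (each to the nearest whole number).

Cast on 49 stitches and work 60 rows.

Stitch gauge = 10/5 = 2 sts/cm; 24.5 × 2 = 49.00 → 49 sts.
Row gauge = 14/5 = 2.8 rows/cm; 21.5 × 2.8 = 60.20 → 60 rows.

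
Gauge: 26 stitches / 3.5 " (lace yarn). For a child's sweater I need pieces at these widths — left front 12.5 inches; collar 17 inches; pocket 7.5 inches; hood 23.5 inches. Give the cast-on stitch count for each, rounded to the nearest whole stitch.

left front 93; collar 126; pocket 56; hood 175.

Rate = 26/3.5 = 7.429 sts per in.
left front: 12.5 × 7.429 = 92.86 → 93.
collar: 17 × 7.429 = 126.29 → 126.
pocket: 7.5 × 7.429 = 55.71 → 56.
hood: 23.5 × 7.429 = 174.57 → 175.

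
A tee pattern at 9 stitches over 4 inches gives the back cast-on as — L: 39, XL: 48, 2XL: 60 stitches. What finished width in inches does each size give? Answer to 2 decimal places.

9/4 = 2.25 sts per in.
L: 39 / 2.25 = 17.333 → 17.33 in.
XL: 48 / 2.25 = 21.333 → 21.33 in.
2XL: 60 / 2.25 = 26.667 → 26.67 in.

L 17.33 inches; XL 21.33 inches; 2XL 26.67 inches.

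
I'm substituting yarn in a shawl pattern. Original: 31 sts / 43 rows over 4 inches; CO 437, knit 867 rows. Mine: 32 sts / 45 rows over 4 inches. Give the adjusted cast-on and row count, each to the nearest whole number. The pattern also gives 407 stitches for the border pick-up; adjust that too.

Cast on 451 stitches; work 907 rows; border pick-up 420 stitches.

Stitches: 437 × 32/31 = 451.10 → 451.
Rows: 867 × 45/43 = 907.33 → 907.
border pick-up: 407 × 32/31 = 420.13 → 420.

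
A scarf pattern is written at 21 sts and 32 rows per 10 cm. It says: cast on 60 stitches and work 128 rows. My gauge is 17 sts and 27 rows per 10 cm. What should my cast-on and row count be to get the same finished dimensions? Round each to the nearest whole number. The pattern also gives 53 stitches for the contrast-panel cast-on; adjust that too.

Cast on 49 stitches; work 108 rows; contrast-panel cast-on 43 stitches.

Stitches: 60 × 17/21 = 48.57 → 49.
Rows: 128 × 27/32 = 108.00 → 108.
contrast-panel cast-on: 53 × 17/21 = 42.90 → 43.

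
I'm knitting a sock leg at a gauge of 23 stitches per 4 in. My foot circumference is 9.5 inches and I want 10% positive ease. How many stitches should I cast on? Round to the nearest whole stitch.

Cast on 60 stitches.

Finished = 9.5 × 1.10 = 10.45 in.
23 / 4 = 5.75 sts per inch.
10.45 × 5.75 = 60.09 sts.
→ 60 sts.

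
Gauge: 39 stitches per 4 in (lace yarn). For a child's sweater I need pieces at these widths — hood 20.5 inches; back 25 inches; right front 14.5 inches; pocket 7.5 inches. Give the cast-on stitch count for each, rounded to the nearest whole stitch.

Rate = 39/4 = 9.75 sts per in.
hood: 20.5 × 9.75 = 199.88 → 200.
back: 25 × 9.75 = 243.75 → 244.
right front: 14.5 × 9.75 = 141.38 → 141.
pocket: 7.5 × 9.75 = 73.12 → 73.

hood 200; back 244; right front 141; pocket 73.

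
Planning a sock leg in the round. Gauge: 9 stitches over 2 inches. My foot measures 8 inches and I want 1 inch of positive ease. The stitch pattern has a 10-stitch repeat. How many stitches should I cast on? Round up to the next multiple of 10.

Cast on 50 stitches.

Finished = 8 + 1 = 9 inches.
9 / 2 = 4.5 sts/in.
9 × 4.5 = 40.50 sts.
Next multiple of 10: 50.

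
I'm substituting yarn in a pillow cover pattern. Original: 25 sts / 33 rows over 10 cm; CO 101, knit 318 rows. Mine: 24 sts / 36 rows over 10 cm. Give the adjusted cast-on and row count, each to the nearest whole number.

Cast on 97 stitches; work 347 rows.

Stitches: 101 × 24/25 = 96.96 → 97.
Rows: 318 × 36/33 = 346.91 → 347.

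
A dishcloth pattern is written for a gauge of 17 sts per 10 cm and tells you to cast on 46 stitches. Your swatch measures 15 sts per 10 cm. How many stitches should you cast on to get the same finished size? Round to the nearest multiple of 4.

40 stitches.

Scale factor = 15 / 17 = 0.882.
46 × 15 / 17 = 40.59 sts.
→ 40 sts.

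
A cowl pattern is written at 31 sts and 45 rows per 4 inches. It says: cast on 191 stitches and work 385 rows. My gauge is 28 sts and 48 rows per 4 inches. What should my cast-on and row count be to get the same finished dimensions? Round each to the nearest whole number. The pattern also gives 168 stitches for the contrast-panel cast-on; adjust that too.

Cast on 173 stitches; work 411 rows; contrast-panel cast-on 152 stitches.

Stitches: 191 × 28/31 = 172.52 → 173.
Rows: 385 × 48/45 = 410.67 → 411.
contrast-panel cast-on: 168 × 28/31 = 151.74 → 152.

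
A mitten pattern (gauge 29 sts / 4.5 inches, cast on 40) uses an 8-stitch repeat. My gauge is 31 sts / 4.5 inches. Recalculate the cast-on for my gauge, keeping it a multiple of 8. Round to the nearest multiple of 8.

40 × 31 / 29 = 42.76.
Nearest multiple of 8: 40.

CO 40 sts.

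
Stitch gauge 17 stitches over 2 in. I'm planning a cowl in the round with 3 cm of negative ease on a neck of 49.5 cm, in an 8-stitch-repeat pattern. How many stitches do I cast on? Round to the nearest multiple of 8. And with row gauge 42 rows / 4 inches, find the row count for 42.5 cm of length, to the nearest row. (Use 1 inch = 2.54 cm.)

Cast on 152 stitches; work 176 rows.

Finished = 49.5 − 3 = 46.5 cm.
46.5 cm × 1/2.54 = 18.31 inches.
17/2 = 8.5 sts per in; 18.31 × 8.5 = 155.61 sts.
Nearest multiple of 8 → 152.
42.5 cm = 16.73 inches; × 10.5 = 175.69 → 176 rows.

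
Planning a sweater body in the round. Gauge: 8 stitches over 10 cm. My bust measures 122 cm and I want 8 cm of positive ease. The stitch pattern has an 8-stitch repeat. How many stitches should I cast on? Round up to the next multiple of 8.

Finished = 122 + 8 = 130 cm.
8 / 10 = 0.8 sts/cm.
130 × 0.8 = 104.00 sts.
Next multiple of 8: 104.

CO 104 sts.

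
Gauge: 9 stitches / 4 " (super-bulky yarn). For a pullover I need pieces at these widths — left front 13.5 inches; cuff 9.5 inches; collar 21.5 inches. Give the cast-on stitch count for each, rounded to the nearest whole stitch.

left front 30; cuff 21; collar 48.

Rate = 9/4 = 2.25 sts per in.
left front: 13.5 × 2.25 = 30.38 → 30.
cuff: 9.5 × 2.25 = 21.38 → 21.
collar: 21.5 × 2.25 = 48.38 → 48.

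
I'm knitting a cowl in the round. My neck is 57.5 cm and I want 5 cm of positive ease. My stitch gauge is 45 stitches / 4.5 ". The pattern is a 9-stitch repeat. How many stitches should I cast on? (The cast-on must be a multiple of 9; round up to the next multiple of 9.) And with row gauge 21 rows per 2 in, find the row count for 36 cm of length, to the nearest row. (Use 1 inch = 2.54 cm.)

Cast on 252 stitches; work 149 rows.

Finished = 57.5 + 5 = 62.5 cm.
62.5 cm × 1/2.54 = 24.61 inches.
45/4.5 = 10 sts per in; 24.61 × 10 = 246.06 sts.
Next multiple of 9 → 252.
36 cm = 14.17 inches; × 10.5 = 148.82 → 149 rows.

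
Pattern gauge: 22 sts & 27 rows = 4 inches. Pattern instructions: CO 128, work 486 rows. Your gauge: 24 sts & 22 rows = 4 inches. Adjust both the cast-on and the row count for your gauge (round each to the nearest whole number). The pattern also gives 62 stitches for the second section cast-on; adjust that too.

Stitches: 128 × 24/22 = 139.64 → 140.
Rows: 486 × 22/27 = 396.00 → 396.
second section cast-on: 62 × 24/22 = 67.64 → 68.

Cast on 140 stitches; work 396 rows; second section cast-on 68 stitches.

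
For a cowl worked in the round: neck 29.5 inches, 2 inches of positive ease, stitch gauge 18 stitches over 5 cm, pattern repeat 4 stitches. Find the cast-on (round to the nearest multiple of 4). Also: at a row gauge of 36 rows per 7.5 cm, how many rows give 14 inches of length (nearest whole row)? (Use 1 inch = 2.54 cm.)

Finished = 29.5 + 2 = 31.5 inches.
31.5 inches × 2.54 = 80.01 cm.
18/5 = 3.6 sts per cm; 80.01 × 3.6 = 288.04 sts.
Nearest multiple of 4 → 288.
14 inches = 35.56 cm; × 4.8 = 170.69 → 171 rows.

Cast on 288 stitches; work 171 rows.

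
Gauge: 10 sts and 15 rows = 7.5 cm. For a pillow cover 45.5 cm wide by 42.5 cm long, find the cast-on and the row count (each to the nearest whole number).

Stitch gauge = 10/7.5 = 1.333 sts/cm; 45.5 × 1.333 = 60.67 → 61 sts.
Row gauge = 15/7.5 = 2 rows/cm; 42.5 × 2 = 85.00 → 85 rows.

Cast on 61 stitches and work 85 rows.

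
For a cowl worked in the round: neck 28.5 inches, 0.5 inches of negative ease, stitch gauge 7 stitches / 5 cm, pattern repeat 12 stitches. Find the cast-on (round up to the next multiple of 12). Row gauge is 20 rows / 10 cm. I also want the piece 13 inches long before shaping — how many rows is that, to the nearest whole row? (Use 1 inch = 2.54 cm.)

Finished = 28.5 − 0.5 = 28 inches.
28 inches × 2.54 = 71.12 cm.
7/5 = 1.4 sts per cm; 71.12 × 1.4 = 99.57 sts.
Next multiple of 12 → 108.
13 inches = 33.02 cm; × 2 = 66.04 → 66 rows.

Cast on 108 stitches; work 66 rows.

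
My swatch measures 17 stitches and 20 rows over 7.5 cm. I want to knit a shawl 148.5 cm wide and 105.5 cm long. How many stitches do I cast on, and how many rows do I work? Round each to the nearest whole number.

Stitch gauge = 17/7.5 = 2.267 sts/cm; 148.5 × 2.267 = 336.60 → 337 sts.
Row gauge = 20/7.5 = 2.667 rows/cm; 105.5 × 2.667 = 281.33 → 281 rows.

Cast on 337 stitches and work 281 rows.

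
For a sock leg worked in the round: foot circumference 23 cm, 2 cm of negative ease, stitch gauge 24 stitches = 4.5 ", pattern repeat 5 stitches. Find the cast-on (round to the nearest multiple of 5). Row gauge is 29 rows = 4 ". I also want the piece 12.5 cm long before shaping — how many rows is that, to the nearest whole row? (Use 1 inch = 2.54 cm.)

Finished = 23 − 2 = 21 cm.
21 cm × 1/2.54 = 8.27 inches.
24/4.5 = 5.333 sts per in; 8.27 × 5.333 = 44.09 sts.
Nearest multiple of 5 → 45.
12.5 cm = 4.92 inches; × 7.25 = 35.68 → 36 rows.

Cast on 45 stitches; work 36 rows.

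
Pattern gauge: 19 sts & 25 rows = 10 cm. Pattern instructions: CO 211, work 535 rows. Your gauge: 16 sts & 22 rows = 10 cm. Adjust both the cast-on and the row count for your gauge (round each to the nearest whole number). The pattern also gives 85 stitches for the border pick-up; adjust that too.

Stitches: 211 × 16/19 = 177.68 → 178.
Rows: 535 × 22/25 = 470.80 → 471.
border pick-up: 85 × 16/19 = 71.58 → 72.

Cast on 178 stitches; work 471 rows; border pick-up 72 stitches.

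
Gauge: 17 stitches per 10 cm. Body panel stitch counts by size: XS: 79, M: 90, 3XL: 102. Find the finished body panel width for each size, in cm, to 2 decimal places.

17/10 = 1.7 sts per cm.
XS: 79 / 1.7 = 46.471 → 46.47 cm.
M: 90 / 1.7 = 52.941 → 52.94 cm.
3XL: 102 / 1.7 = 60.000 → 60.00 cm.

XS 46.47 cm; M 52.94 cm; 3XL 60.00 cm.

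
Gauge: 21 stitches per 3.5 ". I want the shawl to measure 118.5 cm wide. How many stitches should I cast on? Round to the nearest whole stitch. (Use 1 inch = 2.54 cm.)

CO 280 sts.

118.5 cm = 46.65 in.
21 stitches / 3.5 in = 6 stitches per inch.
46.65 × 6 = 279.92 stitches.
Round to nearest → 280.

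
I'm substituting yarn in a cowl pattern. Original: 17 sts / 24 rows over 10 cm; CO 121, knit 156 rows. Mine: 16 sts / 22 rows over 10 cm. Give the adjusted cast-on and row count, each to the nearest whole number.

Stitches: 121 × 16/17 = 113.88 → 114.
Rows: 156 × 22/24 = 143.00 → 143.

Cast on 114 stitches; work 143 rows.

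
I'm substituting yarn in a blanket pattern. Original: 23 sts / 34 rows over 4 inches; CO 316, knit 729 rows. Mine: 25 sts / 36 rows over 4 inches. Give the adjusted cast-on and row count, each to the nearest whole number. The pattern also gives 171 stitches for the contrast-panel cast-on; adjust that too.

Cast on 343 stitches; work 772 rows; contrast-panel cast-on 186 stitches.

Stitches: 316 × 25/23 = 343.48 → 343.
Rows: 729 × 36/34 = 771.88 → 772.
contrast-panel cast-on: 171 × 25/23 = 185.87 → 186.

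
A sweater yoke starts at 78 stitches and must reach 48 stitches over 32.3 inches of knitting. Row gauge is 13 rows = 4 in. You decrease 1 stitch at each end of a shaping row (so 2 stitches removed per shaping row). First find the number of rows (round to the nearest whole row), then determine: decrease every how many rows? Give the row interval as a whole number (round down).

Rows = 32.3 × 3.25 = 105.0 → 105 rows.
Stitches to remove: 30 → 15 shaping rows (at 2 st each).
105 / 15 = 7.00 → every 7 rows.

Decrease every 7th row.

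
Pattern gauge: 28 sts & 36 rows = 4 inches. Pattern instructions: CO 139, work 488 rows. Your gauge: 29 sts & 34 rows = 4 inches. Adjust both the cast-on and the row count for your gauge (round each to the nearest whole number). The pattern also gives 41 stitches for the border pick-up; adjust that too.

Cast on 144 stitches; work 461 rows; border pick-up 42 stitches.

Stitches: 139 × 29/28 = 143.96 → 144.
Rows: 488 × 34/36 = 460.89 → 461.
border pick-up: 41 × 29/28 = 42.46 → 42.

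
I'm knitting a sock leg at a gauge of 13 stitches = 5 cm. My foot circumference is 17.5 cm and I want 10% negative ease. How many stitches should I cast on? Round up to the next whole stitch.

41 stitches.

Finished = 17.5 × 0.90 = 15.75 cm.
13 / 5 = 2.6 sts per cm.
15.75 × 2.6 = 40.95 sts.
→ 41 sts.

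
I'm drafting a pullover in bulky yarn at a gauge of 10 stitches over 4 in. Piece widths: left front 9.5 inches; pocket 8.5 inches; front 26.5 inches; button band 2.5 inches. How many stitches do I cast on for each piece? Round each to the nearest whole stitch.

Rate = 10/4 = 2.5 sts per in.
left front: 9.5 × 2.5 = 23.75 → 24.
pocket: 8.5 × 2.5 = 21.25 → 21.
front: 26.5 × 2.5 = 66.25 → 66.
button band: 2.5 × 2.5 = 6.25 → 6.

left front 24; pocket 21; front 66; button band 6.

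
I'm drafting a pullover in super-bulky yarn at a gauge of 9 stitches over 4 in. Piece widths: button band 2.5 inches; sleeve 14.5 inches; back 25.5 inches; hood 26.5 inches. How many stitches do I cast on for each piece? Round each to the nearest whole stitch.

button band 6; sleeve 33; back 57; hood 60.

Rate = 9/4 = 2.25 sts per in.
button band: 2.5 × 2.25 = 5.62 → 6.
sleeve: 14.5 × 2.25 = 32.62 → 33.
back: 25.5 × 2.25 = 57.38 → 57.
hood: 26.5 × 2.25 = 59.62 → 60.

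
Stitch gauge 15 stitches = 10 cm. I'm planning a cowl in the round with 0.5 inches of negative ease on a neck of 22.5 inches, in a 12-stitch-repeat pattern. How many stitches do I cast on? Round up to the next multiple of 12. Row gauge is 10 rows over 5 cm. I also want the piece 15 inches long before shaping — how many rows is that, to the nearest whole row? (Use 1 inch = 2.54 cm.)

Finished = 22.5 − 0.5 = 22 inches.
22 inches × 2.54 = 55.88 cm.
15/10 = 1.5 sts per cm; 55.88 × 1.5 = 83.82 sts.
Next multiple of 12 → 84.
15 inches = 38.10 cm; × 2 = 76.20 → 76 rows.

Cast on 84 stitches; work 76 rows.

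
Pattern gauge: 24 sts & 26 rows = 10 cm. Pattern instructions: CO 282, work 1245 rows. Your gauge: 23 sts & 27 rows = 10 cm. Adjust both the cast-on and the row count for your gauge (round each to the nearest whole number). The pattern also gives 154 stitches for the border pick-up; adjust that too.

Cast on 270 stitches; work 1293 rows; border pick-up 148 stitches.

Stitches: 282 × 23/24 = 270.25 → 270.
Rows: 1245 × 27/26 = 1292.88 → 1293.
border pick-up: 154 × 23/24 = 147.58 → 148.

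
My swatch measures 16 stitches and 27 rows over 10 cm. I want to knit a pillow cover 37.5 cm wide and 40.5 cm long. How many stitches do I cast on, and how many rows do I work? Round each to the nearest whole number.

Stitch gauge = 16/10 = 1.6 sts/cm; 37.5 × 1.6 = 60.00 → 60 sts.
Row gauge = 27/10 = 2.7 rows/cm; 40.5 × 2.7 = 109.35 → 109 rows.

Cast on 60 stitches and work 109 rows.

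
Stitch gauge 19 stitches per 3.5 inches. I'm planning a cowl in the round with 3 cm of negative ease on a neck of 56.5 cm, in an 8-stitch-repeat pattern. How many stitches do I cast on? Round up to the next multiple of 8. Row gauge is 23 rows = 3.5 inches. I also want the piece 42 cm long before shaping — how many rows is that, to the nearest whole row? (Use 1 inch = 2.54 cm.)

Cast on 120 stitches; work 109 rows.

Finished = 56.5 − 3 = 53.5 cm.
53.5 cm × 1/2.54 = 21.06 inches.
19/3.5 = 5.429 sts per in; 21.06 × 5.429 = 114.34 sts.
Next multiple of 8 → 120.
42 cm = 16.54 inches; × 6.571 = 108.66 → 109 rows.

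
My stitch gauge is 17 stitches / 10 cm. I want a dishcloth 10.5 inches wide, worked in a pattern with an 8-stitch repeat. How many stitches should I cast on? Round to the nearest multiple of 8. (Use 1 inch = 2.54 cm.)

10.5 in = 10.5 × 2.54 = 26.67 cm.
17 / 10 = 1.7 sts/cm.
26.67 × 1.7 = 45.34 sts.
→ 48.

48 stitches.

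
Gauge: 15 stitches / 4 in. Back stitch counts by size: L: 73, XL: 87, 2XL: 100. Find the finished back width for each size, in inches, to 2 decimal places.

15/4 = 3.75 sts per in.
L: 73 / 3.75 = 19.467 → 19.47 in.
XL: 87 / 3.75 = 23.200 → 23.20 in.
2XL: 100 / 3.75 = 26.667 → 26.67 in.

L 19.47 inches; XL 23.20 inches; 2XL 26.67 inches.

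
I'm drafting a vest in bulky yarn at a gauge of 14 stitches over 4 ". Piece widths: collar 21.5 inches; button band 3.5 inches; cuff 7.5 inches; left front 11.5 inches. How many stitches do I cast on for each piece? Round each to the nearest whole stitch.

collar 75; button band 12; cuff 26; left front 40.

Rate = 14/4 = 3.5 sts per in.
collar: 21.5 × 3.5 = 75.25 → 75.
button band: 3.5 × 3.5 = 12.25 → 12.
cuff: 7.5 × 3.5 = 26.25 → 26.
left front: 11.5 × 3.5 = 40.25 → 40.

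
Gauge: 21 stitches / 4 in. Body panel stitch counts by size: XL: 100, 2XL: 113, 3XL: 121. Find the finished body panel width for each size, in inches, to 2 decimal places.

21/4 = 5.25 sts per in.
XL: 100 / 5.25 = 19.048 → 19.05 in.
2XL: 113 / 5.25 = 21.524 → 21.52 in.
3XL: 121 / 5.25 = 23.048 → 23.05 in.

XL 19.05 inches; 2XL 21.52 inches; 3XL 23.05 inches.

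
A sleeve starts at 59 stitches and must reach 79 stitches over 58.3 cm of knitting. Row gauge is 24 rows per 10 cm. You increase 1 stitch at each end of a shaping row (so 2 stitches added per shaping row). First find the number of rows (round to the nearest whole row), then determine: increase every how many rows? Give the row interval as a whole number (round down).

Increase every 14th row.

Rows = 58.3 × 2.4 = 139.9 → 140 rows.
Stitches to add: 20 → 10 shaping rows (at 2 st each).
140 / 10 = 14.00 → every 14 rows.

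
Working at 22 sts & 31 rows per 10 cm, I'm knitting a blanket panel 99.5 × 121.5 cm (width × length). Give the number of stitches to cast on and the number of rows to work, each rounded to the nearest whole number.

Stitch gauge = 22/10 = 2.2 sts/cm; 99.5 × 2.2 = 218.90 → 219 sts.
Row gauge = 31/10 = 3.1 rows/cm; 121.5 × 3.1 = 376.65 → 377 rows.

Cast on 219 stitches and work 377 rows.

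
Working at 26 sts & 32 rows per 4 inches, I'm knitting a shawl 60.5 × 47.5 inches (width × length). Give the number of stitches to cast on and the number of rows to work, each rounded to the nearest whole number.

Cast on 393 stitches and work 380 rows.

Stitch gauge = 26/4 = 6.5 sts/in; 60.5 × 6.5 = 393.25 → 393 sts.
Row gauge = 32/4 = 8 rows/in; 47.5 × 8 = 380.00 → 380 rows.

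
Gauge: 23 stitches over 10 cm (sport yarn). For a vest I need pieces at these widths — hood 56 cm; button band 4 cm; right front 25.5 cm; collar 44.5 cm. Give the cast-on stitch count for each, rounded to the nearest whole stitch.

Rate = 23/10 = 2.3 sts per cm.
hood: 56 × 2.3 = 128.80 → 129.
button band: 4 × 2.3 = 9.20 → 9.
right front: 25.5 × 2.3 = 58.65 → 59.
collar: 44.5 × 2.3 = 102.35 → 102.

hood 129; button band 9; right front 59; collar 102.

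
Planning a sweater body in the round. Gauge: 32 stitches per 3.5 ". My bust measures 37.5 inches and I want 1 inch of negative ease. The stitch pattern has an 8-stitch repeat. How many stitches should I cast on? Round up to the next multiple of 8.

Finished = 37.5 − 1 = 36.5 inches.
32 / 3.5 = 9.143 sts/in.
36.5 × 9.143 = 333.71 sts.
Next multiple of 8: 336.

CO 336 sts.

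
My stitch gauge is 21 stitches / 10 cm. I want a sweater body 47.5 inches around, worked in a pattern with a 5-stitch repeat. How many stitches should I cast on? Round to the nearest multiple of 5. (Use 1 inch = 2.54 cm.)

47.5 in = 47.5 × 2.54 = 120.65 cm.
21 / 10 = 2.1 sts/cm.
120.65 × 2.1 = 253.37 sts.
→ 255.

CO 255 sts.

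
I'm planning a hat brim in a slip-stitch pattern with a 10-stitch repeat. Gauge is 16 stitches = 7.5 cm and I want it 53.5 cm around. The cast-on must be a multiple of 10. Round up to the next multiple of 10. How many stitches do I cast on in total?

120 stitches.

16 / 7.5 = 2.133 sts per cm.
53.5 × 2.133 = 114.13 sts.
Next multiple of 10: 120.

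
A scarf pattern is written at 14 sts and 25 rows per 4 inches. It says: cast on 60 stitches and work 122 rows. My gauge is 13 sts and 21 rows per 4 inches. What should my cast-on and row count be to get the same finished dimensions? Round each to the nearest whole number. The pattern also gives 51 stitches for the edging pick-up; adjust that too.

Stitches: 60 × 13/14 = 55.71 → 56.
Rows: 122 × 21/25 = 102.48 → 102.
edging pick-up: 51 × 13/14 = 47.36 → 47.

Cast on 56 stitches; work 102 rows; edging pick-up 47 stitches.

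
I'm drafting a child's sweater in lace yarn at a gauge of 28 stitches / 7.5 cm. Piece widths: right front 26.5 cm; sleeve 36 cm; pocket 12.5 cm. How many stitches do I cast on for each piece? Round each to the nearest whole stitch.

right front 99; sleeve 134; pocket 47.

Rate = 28/7.5 = 3.733 sts per cm.
right front: 26.5 × 3.733 = 98.93 → 99.
sleeve: 36 × 3.733 = 134.40 → 134.
pocket: 12.5 × 3.733 = 46.67 → 47.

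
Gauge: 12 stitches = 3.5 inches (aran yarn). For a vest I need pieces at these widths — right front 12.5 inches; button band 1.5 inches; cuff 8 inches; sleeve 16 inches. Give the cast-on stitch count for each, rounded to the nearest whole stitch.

right front 43; button band 5; cuff 27; sleeve 55.

Rate = 12/3.5 = 3.429 sts per in.
right front: 12.5 × 3.429 = 42.86 → 43.
button band: 1.5 × 3.429 = 5.14 → 5.
cuff: 8 × 3.429 = 27.43 → 27.
sleeve: 16 × 3.429 = 54.86 → 55.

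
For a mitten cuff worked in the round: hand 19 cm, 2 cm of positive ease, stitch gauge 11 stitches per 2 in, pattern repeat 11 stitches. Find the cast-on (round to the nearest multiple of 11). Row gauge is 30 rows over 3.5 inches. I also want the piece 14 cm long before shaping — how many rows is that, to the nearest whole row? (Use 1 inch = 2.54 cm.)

Cast on 44 stitches; work 47 rows.

Finished = 19 + 2 = 21 cm.
21 cm × 1/2.54 = 8.27 inches.
11/2 = 5.5 sts per in; 8.27 × 5.5 = 45.47 sts.
Nearest multiple of 11 → 44.
14 cm = 5.51 inches; × 8.571 = 47.24 → 47 rows.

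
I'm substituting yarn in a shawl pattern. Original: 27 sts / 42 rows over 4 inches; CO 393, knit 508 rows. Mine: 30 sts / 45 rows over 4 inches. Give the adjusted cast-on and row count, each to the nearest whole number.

Cast on 437 stitches; work 544 rows.

Stitches: 393 × 30/27 = 436.67 → 437.
Rows: 508 × 45/42 = 544.29 → 544.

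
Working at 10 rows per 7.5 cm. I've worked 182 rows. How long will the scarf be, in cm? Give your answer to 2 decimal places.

10 rows / 7.5 cm = 1.333 rows per cm.
182 / 1.333 = 136.500 cm.

136.50 cm.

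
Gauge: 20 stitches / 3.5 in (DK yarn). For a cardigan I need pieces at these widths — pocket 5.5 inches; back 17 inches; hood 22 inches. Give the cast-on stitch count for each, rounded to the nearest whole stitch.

Rate = 20/3.5 = 5.714 sts per in.
pocket: 5.5 × 5.714 = 31.43 → 31.
back: 17 × 5.714 = 97.14 → 97.
hood: 22 × 5.714 = 125.71 → 126.

pocket 31; back 97; hood 126.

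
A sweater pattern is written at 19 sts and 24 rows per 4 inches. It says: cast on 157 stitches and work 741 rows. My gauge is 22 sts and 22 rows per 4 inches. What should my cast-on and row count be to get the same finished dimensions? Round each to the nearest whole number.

Cast on 182 stitches; work 679 rows.

Stitches: 157 × 22/19 = 181.79 → 182.
Rows: 741 × 22/24 = 679.25 → 679.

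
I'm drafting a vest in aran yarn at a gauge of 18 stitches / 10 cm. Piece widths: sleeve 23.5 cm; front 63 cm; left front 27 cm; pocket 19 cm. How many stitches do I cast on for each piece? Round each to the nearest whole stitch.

Rate = 18/10 = 1.8 sts per cm.
sleeve: 23.5 × 1.8 = 42.30 → 42.
front: 63 × 1.8 = 113.40 → 113.
left front: 27 × 1.8 = 48.60 → 49.
pocket: 19 × 1.8 = 34.20 → 34.

sleeve 42; front 113; left front 49; pocket 34.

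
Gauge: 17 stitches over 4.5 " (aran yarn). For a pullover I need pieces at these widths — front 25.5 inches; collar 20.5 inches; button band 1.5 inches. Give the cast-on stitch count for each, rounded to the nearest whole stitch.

front 96; collar 77; button band 6.

Rate = 17/4.5 = 3.778 sts per in.
front: 25.5 × 3.778 = 96.33 → 96.
collar: 20.5 × 3.778 = 77.44 → 77.
button band: 1.5 × 3.778 = 5.67 → 6.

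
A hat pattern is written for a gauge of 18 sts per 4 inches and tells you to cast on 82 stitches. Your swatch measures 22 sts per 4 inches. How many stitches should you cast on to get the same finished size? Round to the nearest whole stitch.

Scale factor = 22 / 18 = 1.222.
82 × 22 / 18 = 100.22 sts.
→ 100 sts.

CO 100 sts.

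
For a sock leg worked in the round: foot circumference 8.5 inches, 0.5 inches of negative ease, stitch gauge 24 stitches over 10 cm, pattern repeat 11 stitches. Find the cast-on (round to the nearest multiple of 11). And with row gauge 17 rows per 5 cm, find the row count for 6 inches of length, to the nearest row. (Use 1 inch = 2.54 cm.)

Cast on 44 stitches; work 52 rows.

Finished = 8.5 − 0.5 = 8 inches.
8 inches × 2.54 = 20.32 cm.
24/10 = 2.4 sts per cm; 20.32 × 2.4 = 48.77 sts.
Nearest multiple of 11 → 44.
6 inches = 15.24 cm; × 3.4 = 51.82 → 52 rows.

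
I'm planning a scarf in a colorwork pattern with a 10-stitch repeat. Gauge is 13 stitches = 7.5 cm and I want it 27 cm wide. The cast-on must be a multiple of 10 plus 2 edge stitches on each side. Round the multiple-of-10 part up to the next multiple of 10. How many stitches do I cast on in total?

13 / 7.5 = 1.733 sts per cm.
27 × 1.733 = 46.80 sts.
Less 4 edge sts → 42.80 for the repeat.
Next multiple of 10: 50.
Add back 4 edge sts → 54.

Cast on 54 stitches.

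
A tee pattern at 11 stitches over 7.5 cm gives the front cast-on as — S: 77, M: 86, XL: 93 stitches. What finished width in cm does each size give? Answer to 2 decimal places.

11/7.5 = 1.467 sts per cm.
S: 77 / 1.467 = 52.500 → 52.50 cm.
M: 86 / 1.467 = 58.636 → 58.64 cm.
XL: 93 / 1.467 = 63.409 → 63.41 cm.

S 52.50 cm; M 58.64 cm; XL 63.41 cm.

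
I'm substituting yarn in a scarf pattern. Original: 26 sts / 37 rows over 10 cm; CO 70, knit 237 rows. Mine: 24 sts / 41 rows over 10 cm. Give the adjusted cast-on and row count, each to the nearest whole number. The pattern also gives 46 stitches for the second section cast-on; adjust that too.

Cast on 65 stitches; work 263 rows; second section cast-on 42 stitches.

Stitches: 70 × 24/26 = 64.62 → 65.
Rows: 237 × 41/37 = 262.62 → 263.
second section cast-on: 46 × 24/26 = 42.46 → 42.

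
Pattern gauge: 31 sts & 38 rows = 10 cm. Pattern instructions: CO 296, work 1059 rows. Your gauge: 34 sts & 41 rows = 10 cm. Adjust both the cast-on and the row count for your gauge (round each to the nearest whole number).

Cast on 325 stitches; work 1143 rows.

Stitches: 296 × 34/31 = 324.65 → 325.
Rows: 1059 × 41/38 = 1142.61 → 1143.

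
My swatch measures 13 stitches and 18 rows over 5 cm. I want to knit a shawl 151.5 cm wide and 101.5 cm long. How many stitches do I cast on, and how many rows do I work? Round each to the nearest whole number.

Stitch gauge = 13/5 = 2.6 sts/cm; 151.5 × 2.6 = 393.90 → 394 sts.
Row gauge = 18/5 = 3.6 rows/cm; 101.5 × 3.6 = 365.40 → 365 rows.

Cast on 394 stitches and work 365 rows.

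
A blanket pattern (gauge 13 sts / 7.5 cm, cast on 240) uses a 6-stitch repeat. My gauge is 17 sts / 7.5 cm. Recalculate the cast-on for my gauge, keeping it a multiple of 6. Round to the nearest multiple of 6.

240 × 17 / 13 = 313.85.
Nearest multiple of 6: 312.

Cast on 312 stitches.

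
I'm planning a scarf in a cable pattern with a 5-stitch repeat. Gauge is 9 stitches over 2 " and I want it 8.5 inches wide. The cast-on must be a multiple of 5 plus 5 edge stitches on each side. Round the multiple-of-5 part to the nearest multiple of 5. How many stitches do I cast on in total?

CO 40 sts.

9 / 2 = 4.5 sts per inch.
8.5 × 4.5 = 38.25 sts.
Less 10 edge sts → 28.25 for the repeat.
Nearest multiple of 5: 30.
Add back 10 edge sts → 40.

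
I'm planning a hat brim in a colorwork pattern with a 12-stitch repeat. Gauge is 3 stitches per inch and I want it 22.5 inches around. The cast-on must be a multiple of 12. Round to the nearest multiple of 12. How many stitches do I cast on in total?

CO 72 sts.

3 / 1 = 3 sts per inch.
22.5 × 3 = 67.50 sts.
Nearest multiple of 12: 72.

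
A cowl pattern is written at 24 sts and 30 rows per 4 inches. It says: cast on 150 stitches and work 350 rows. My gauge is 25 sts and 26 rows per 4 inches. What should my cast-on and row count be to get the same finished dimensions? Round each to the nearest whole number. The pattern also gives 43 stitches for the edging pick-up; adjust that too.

Cast on 156 stitches; work 303 rows; edging pick-up 45 stitches.

Stitches: 150 × 25/24 = 156.25 → 156.
Rows: 350 × 26/30 = 303.33 → 303.
edging pick-up: 43 × 25/24 = 44.79 → 45.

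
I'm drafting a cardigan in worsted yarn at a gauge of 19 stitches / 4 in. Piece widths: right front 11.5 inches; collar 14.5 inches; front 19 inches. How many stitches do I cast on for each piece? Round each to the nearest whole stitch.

Rate = 19/4 = 4.75 sts per in.
right front: 11.5 × 4.75 = 54.62 → 55.
collar: 14.5 × 4.75 = 68.88 → 69.
front: 19 × 4.75 = 90.25 → 90.

right front 55; collar 69; front 90.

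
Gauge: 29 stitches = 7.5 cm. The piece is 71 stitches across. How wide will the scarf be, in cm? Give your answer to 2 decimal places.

18.36 cm.

29 stitches / 7.5 cm = 3.867 stitches per cm.
71 / 3.867 = 18.362 cm.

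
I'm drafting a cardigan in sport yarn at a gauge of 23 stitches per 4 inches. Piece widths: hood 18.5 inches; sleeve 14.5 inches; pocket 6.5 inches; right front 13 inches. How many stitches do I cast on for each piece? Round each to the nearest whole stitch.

Rate = 23/4 = 5.75 sts per in.
hood: 18.5 × 5.75 = 106.38 → 106.
sleeve: 14.5 × 5.75 = 83.38 → 83.
pocket: 6.5 × 5.75 = 37.38 → 37.
right front: 13 × 5.75 = 74.75 → 75.

hood 106; sleeve 83; pocket 37; right front 75.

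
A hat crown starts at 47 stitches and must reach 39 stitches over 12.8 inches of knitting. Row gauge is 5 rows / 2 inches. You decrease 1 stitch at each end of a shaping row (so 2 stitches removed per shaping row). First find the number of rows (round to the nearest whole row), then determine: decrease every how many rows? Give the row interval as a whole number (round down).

Decrease every 8th row.

Rows = 12.8 × 2.5 = 32.0 → 32 rows.
Stitches to remove: 8 → 4 shaping rows (at 2 st each).
32 / 4 = 8.00 → every 8 rows.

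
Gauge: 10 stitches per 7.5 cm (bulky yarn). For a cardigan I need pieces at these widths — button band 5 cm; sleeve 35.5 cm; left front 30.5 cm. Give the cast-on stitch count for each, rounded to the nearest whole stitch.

Rate = 10/7.5 = 1.333 sts per cm.
button band: 5 × 1.333 = 6.67 → 7.
sleeve: 35.5 × 1.333 = 47.33 → 47.
left front: 30.5 × 1.333 = 40.67 → 41.

button band 7; sleeve 47; left front 41.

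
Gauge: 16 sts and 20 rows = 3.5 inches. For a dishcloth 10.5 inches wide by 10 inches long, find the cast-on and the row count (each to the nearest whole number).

Cast on 48 stitches and work 57 rows.

Stitch gauge = 16/3.5 = 4.571 sts/in; 10.5 × 4.571 = 48.00 → 48 sts.
Row gauge = 20/3.5 = 5.714 rows/in; 10 × 5.714 = 57.14 → 57 rows.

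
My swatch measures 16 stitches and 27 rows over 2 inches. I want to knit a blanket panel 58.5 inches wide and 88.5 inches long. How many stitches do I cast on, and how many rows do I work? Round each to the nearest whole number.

Stitch gauge = 16/2 = 8 sts/in; 58.5 × 8 = 468.00 → 468 sts.
Row gauge = 27/2 = 13.5 rows/in; 88.5 × 13.5 = 1194.75 → 1195 rows.

Cast on 468 stitches and work 1195 rows.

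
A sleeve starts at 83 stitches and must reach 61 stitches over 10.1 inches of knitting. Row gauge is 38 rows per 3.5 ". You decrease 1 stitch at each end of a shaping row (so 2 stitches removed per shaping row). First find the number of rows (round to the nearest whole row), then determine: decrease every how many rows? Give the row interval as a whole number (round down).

Rows = 10.1 × 10.857 = 109.7 → 110 rows.
Stitches to remove: 22 → 11 shaping rows (at 2 st each).
110 / 11 = 10.00 → every 10 rows.

Decrease every 10th row.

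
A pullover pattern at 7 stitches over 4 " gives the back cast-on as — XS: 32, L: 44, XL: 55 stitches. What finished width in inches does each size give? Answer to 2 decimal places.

7/4 = 1.75 sts per in.
XS: 32 / 1.75 = 18.286 → 18.29 in.
L: 44 / 1.75 = 25.143 → 25.14 in.
XL: 55 / 1.75 = 31.429 → 31.43 in.

XS 18.29 inches; L 25.14 inches; XL 31.43 inches.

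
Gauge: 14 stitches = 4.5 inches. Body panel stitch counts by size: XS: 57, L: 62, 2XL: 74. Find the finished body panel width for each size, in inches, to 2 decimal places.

XS 18.32 inches; L 19.93 inches; 2XL 23.79 inches.

14/4.5 = 3.111 sts per in.
XS: 57 / 3.111 = 18.321 → 18.32 in.
L: 62 / 3.111 = 19.929 → 19.93 in.
2XL: 74 / 3.111 = 23.786 → 23.79 in.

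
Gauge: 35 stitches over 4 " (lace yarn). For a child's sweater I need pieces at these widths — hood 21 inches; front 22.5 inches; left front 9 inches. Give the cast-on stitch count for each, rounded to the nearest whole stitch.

Rate = 35/4 = 8.75 sts per in.
hood: 21 × 8.75 = 183.75 → 184.
front: 22.5 × 8.75 = 196.88 → 197.
left front: 9 × 8.75 = 78.75 → 79.

hood 184; front 197; left front 79.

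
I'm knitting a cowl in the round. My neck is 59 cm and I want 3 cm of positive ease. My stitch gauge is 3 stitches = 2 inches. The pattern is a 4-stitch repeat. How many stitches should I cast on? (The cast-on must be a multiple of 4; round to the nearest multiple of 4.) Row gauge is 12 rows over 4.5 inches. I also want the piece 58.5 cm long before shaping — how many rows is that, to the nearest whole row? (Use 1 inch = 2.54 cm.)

Cast on 36 stitches; work 61 rows.

Finished = 59 + 3 = 62 cm.
62 cm × 1/2.54 = 24.41 inches.
3/2 = 1.5 sts per in; 24.41 × 1.5 = 36.61 sts.
Nearest multiple of 4 → 36.
58.5 cm = 23.03 inches; × 2.667 = 61.42 → 61 rows.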